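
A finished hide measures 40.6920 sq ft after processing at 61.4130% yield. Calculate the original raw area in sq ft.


Formula: raw = finished * 100 / yield
Substituting: raw = 40.6920 * 100 / 61.4130
Result: 66.2596 sq ft


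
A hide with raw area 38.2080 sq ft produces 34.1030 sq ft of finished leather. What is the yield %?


Formula: Yield = finished / raw * 100
Substituting: Yield = 34.1030 / 38.2080 * 100
Result: 89.2562 %


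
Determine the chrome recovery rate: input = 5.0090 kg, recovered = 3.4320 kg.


Formula: Recovery = recovered / input * 100
Substituting: Recovery = 3.4320 / 5.0090 * 100
Result: 68.5167 %


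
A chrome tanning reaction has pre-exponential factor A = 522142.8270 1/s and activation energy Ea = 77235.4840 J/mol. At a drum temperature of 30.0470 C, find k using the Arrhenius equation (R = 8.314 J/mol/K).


T_K = T_C + 273.15 = 30.0470 + 273.15 = 303.1970 K
exponent = -Ea / (R * T_K) = -77235.4840 / (8.314 * 303.1970) = -30.6395
k = A * exp(exponent) = 522142.8270 * exp(-30.6395) = 2.5776e-08 1/s


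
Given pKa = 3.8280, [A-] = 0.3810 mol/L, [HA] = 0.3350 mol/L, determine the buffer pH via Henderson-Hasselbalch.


ratio = [A-] / [HA] = 0.3810 / 0.3350 = 1.1373
log10(ratio) = 0.0558802
pH = pKa + log10(ratio) = 3.8280 + 0.0558802 = 3.8839


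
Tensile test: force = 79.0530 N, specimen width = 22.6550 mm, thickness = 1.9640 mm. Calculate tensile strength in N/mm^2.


Formula: TS = force / (width * thickness)
Substituting: TS = 79.0530 / (22.6550 * 1.9640)
Result: 1.7767 N/mm^2


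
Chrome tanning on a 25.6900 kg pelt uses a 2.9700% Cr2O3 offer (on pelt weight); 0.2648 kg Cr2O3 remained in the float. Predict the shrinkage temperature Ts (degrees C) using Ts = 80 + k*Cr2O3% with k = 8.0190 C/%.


Offered = pelt * offer_pct / 100 = 25.6900 * 2.9700 / 100 = 0.7630 kg
Uptake = offered - residual = 0.7630 - 0.2648 = 0.4982 kg
Cr2O3% on pelt = uptake / pelt * 100 = 0.4982 / 25.6900 * 100 = 1.9392 %
Ts = 80 + k * Cr2O3% = 80 + 8.0190 * 1.9392 = 95.5508 C


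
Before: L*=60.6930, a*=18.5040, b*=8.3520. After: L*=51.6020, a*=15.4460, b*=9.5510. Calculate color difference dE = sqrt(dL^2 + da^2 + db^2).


dL = -9.0910, da = -3.0580, db = 1.1990
dE = sqrt((-9.0910)^2 + (-3.0580)^2 + 1.1990^2) = 9.6662


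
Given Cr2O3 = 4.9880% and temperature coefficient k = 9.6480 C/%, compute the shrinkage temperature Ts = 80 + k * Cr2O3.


Formula: Ts = 80 + k * Cr2O3
Substituting: Ts = 80 + 9.6480 * 4.9880
Result: 128.1242 C


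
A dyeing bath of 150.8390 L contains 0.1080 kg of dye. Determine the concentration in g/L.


Formula: Conc = dye_mass(kg) / volume(L) * 1000
Substituting: Conc = 0.1080 / 150.8390 * 1000
Result: 0.7160 g/L


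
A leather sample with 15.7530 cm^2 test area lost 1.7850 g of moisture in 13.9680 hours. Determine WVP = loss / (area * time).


Formula: WVP = loss / (area * time)
Substituting: WVP = 1.7850 / (15.7530 * 13.9680)
Result: 0.00811224 g/(cm^2*hr)


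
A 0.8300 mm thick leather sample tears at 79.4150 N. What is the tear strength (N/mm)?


Formula: Tear strength = force / thickness
Substituting: Tear strength = 79.4150 / 0.8300
Result: 95.6807 N/mm


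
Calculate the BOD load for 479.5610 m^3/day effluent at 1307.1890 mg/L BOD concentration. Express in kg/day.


Formula: BOD_load = volume * conc / 1000
Substituting: BOD_load = 479.5610 * 1307.1890 / 1000
Result: 626.8769 kg/day


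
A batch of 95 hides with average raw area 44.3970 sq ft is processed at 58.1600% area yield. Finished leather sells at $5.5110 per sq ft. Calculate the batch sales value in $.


Raw_total = N * avg_area = 95 * 44.3970 = 4217.7150 sq ft
Finished = Raw_total * yield / 100 = 4217.7150 * 58.1600 / 100 = 2453.0230 sq ft
Value = Finished * price = 2453.0230 * 5.5110 = 13518.6100 $


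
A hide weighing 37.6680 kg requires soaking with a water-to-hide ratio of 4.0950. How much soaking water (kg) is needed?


Formula: Water = hide_weight * ratio
Substituting: Water = 37.6680 * 4.0950
Result: 154.2505 kg


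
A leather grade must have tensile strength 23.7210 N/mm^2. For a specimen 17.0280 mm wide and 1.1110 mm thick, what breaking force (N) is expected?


Formula: F = TS * w * t
Substituting: F = 23.7210 * 17.0280 * 1.1110
Result: 448.7564 N


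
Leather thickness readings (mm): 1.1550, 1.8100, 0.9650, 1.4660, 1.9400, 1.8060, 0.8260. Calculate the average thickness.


Formula: Average = sum / n
Substituting: Average = 9.9680 / 7
Result: 1.4240 mm


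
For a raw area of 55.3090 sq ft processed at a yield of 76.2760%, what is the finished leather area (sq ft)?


Formula: finished = raw * yield / 100
Substituting: finished = 55.3090 * 76.2760 / 100
Result: 42.1875 sq ft


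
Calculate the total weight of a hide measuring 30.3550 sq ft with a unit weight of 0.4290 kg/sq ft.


Formula: Weight = area * weight_per_sqft
Substituting: Weight = 30.3550 * 0.4290
Result: 13.0223 kg


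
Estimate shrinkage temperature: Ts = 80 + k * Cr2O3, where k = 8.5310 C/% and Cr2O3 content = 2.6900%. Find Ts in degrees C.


Formula: Ts = 80 + k * Cr2O3
Substituting: Ts = 80 + 8.5310 * 2.6900
Result: 102.9484 C


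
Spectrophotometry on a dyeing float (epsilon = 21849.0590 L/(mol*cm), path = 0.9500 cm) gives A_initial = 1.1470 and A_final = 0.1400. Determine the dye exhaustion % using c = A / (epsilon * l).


c_initial = A_i / (epsilon * l) = 1.1470 / (21849.0590 * 0.9500) = 5.5260e-05 mol/L
c_final = A_f / (epsilon * l) = 0.1400 / (21849.0590 * 0.9500) = 6.7448e-06 mol/L
Exhaustion = (c_initial - c_final) / c_initial * 100 = (5.5260e-05 - 6.7448e-06) / 5.5260e-05 * 100 = 87.7942 %


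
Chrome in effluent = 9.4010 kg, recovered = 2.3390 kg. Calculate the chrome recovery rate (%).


Formula: Recovery = recovered / input * 100
Substituting: Recovery = 2.3390 / 9.4010 * 100
Result: 24.8803 %


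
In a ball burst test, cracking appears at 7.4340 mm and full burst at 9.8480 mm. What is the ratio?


Formula: Ratio = crack / burst
Substituting: Ratio = 7.4340 / 9.8480
Result: 0.7549


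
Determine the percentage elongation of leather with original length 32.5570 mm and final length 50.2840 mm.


Formula: Elongation = (Lf - L0) / L0 * 100
Substituting: Elongation = (50.2840 - 32.5570) / 32.5570 * 100
Result: 54.4491 %


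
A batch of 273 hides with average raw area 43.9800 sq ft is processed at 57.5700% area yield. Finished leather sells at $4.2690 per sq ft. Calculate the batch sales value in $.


Raw_total = N * avg_area = 273 * 43.9800 = 12006.5400 sq ft
Finished = Raw_total * yield / 100 = 12006.5400 * 57.5700 / 100 = 6912.1651 sq ft
Value = Finished * price = 6912.1651 * 4.2690 = 29508.0327 $


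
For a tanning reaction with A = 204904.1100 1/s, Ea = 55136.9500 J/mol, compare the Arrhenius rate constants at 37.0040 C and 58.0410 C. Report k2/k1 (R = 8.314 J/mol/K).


T1 = 37.0040 + 273.15 = 310.1540 K; T2 = 58.0410 + 273.15 = 331.1910 K
k1 = A * exp(-Ea/(R*T1)) = 204904.1100 * exp(-55136.9500/(8.314*310.1540)) = 1.0600e-04 1/s
k2 = A * exp(-Ea/(R*T2)) = 204904.1100 * exp(-55136.9500/(8.314*331.1910)) = 4.1226e-04 1/s
k2/k1 = 4.1226e-04 / 1.0600e-04 = 3.8891


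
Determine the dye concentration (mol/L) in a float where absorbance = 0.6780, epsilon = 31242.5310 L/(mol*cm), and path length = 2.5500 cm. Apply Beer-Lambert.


Formula: c = A / (epsilon * l)
Substituting: c = 0.6780 / (31242.5310 * 2.5500)
Result: 8.5103e-06 mol/L


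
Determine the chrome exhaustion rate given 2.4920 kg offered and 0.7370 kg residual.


Formula: Uptake = (offered - residual) / offered * 100
Substituting: Uptake = (2.4920 - 0.7370) / 2.4920 * 100
Result: 70.4254 %


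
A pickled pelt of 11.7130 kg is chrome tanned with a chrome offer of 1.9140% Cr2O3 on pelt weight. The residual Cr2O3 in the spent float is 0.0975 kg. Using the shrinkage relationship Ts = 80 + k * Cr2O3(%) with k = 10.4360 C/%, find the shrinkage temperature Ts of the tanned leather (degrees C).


Offered = pelt * offer_pct / 100 = 11.7130 * 1.9140 / 100 = 0.2242 kg
Uptake = offered - residual = 0.2242 - 0.0975 = 0.1267 kg
Cr2O3% on pelt = uptake / pelt * 100 = 0.1267 / 11.7130 * 100 = 1.0816 %
Ts = 80 + k * Cr2O3% = 80 + 10.4360 * 1.0816 = 91.2875 C


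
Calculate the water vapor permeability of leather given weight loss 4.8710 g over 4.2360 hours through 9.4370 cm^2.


Formula: WVP = loss / (area * time)
Substituting: WVP = 4.8710 / (9.4370 * 4.2360)
Result: 0.1219 g/(cm^2*hr)


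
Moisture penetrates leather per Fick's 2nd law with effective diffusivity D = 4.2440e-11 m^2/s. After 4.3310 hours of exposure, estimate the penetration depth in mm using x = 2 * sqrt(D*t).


t = 4.3310 hr * 3600 = 15591.6000 s
D * t = 4.2440e-11 * 15591.6000 = 6.6171e-07
x = 2 * sqrt(D*t) = 2 * sqrt(6.6171e-07) = 0.00162691 m = 1.6269 mm


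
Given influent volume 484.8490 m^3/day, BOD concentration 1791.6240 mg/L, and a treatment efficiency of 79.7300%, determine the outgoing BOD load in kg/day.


Load_in = volume * conc / 1000 = 484.8490 * 1791.6240 / 1000 = 868.6671 kg/day
Removed = Load_in * eff / 100 = 868.6671 * 79.7300 / 100 = 692.5883 kg/day
Load_out = Load_in - Removed = 868.6671 - 692.5883 = 176.0788 kg/day


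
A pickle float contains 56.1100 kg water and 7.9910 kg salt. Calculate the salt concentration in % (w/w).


Formula: Conc = salt / (water + salt) * 100
Substituting: Conc = 7.9910 / (56.1100 + 7.9910) * 100
Result: 12.4663 %


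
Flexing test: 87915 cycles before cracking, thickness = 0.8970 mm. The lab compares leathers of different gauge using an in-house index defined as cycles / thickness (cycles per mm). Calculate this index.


Formula: Index = cycles / thickness
Substituting: Index = 87915 / 0.8970
Result: 98010.0334 cycles/mm


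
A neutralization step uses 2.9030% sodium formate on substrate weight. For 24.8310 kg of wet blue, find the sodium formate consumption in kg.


Formula: Neutralizer = substrate * pct / 100
Substituting: Neutralizer = 24.8310 * 2.9030 / 100
Result: 0.7208 kg


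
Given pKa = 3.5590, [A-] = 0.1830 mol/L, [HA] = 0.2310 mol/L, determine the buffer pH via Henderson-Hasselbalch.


ratio = [A-] / [HA] = 0.1830 / 0.2310 = 0.7922
log10(ratio) = -0.1012
pH = pKa + log10(ratio) = 3.5590 - 0.1012 = 3.4578


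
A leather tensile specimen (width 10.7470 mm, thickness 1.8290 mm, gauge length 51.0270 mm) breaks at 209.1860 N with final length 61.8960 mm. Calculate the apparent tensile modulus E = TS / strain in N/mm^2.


TS = F / (w * t) = 209.1860 / (10.7470 * 1.8290) = 10.6422 N/mm^2
strain = (Lf - L0) / L0 = (61.8960 - 51.0270) / 51.0270 = 0.2130
E = TS / strain = 10.6422 / 0.2130 = 49.9623 N/mm^2


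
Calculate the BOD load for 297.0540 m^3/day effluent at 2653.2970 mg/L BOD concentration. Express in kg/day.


Formula: BOD_load = volume * conc / 1000
Substituting: BOD_load = 297.0540 * 2653.2970 / 1000
Result: 788.1725 kg/day


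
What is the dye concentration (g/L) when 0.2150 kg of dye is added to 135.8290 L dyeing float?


Formula: Conc = dye_mass(kg) / volume(L) * 1000
Substituting: Conc = 0.2150 / 135.8290 * 1000
Result: 1.5829 g/L


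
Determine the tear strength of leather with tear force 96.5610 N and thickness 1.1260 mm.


Formula: Tear strength = force / thickness
Substituting: Tear strength = 96.5610 / 1.1260
Result: 85.7558 N/mm


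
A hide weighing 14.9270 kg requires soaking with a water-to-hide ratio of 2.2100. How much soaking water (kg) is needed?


Formula: Water = hide_weight * ratio
Substituting: Water = 14.9270 * 2.2100
Result: 32.9887 kg


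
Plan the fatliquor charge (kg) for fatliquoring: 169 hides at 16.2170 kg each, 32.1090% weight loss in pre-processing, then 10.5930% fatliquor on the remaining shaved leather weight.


Total_raw = N * avg_wt = 169 * 16.2170 = 2740.6730 kg
Substrate = Total_raw * (1 - loss/100) = 2740.6730 * (1 - 32.1090/100) = 1860.6703 kg
Fat = Substrate * pct / 100 = 1860.6703 * 10.5930 / 100 = 197.1008 kg


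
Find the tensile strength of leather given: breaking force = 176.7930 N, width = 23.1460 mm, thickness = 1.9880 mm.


Formula: TS = force / (width * thickness)
Substituting: TS = 176.7930 / (23.1460 * 1.9880)
Result: 3.8421 N/mm^2


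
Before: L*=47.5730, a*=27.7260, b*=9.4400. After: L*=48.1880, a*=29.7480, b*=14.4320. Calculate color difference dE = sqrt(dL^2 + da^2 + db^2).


dL = 0.6150, da = 2.0220, db = 4.9920
dE = sqrt(0.6150^2 + 2.0220^2 + 4.9920^2) = 5.4210


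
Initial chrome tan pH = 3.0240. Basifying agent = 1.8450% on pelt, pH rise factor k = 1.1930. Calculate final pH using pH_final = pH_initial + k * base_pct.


Formula: pH_final = pH_initial + k * base_pct
Substituting: pH_final = 3.0240 + 1.1930 * 1.8450
Result: 5.2251


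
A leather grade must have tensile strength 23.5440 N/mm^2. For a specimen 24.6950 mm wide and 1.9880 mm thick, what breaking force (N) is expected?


Formula: F = TS * w * t
Substituting: F = 23.5440 * 24.6950 * 1.9880
Result: 1155.8611 N


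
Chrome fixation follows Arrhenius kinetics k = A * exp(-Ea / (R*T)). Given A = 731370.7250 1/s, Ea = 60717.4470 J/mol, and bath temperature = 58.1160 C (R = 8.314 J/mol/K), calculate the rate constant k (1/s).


T_K = T_C + 273.15 = 58.1160 + 273.15 = 331.2660 K
exponent = -Ea / (R * T_K) = -60717.4470 / (8.314 * 331.2660) = -22.0458
k = A * exp(exponent) = 731370.7250 * exp(-22.0458) = 1.9487e-04 1/s


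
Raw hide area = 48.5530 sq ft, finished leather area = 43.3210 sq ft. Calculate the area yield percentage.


Formula: Yield = finished / raw * 100
Substituting: Yield = 43.3210 / 48.5530 * 100
Result: 89.2241 %


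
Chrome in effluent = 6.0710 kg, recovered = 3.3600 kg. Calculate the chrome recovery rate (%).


Formula: Recovery = recovered / input * 100
Substituting: Recovery = 3.3600 / 6.0710 * 100
Result: 55.3451 %


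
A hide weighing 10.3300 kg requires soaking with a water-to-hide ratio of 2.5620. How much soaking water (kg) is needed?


Formula: Water = hide_weight * ratio
Substituting: Water = 10.3300 * 2.5620
Result: 26.4655 kg


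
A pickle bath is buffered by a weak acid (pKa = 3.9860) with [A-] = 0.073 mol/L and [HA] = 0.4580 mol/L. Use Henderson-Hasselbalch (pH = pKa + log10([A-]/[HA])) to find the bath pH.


ratio = [A-] / [HA] = 0.073 / 0.4580 = 0.1594
log10(ratio) = -0.7975
pH = pKa + log10(ratio) = 3.9860 - 0.7975 = 3.1885


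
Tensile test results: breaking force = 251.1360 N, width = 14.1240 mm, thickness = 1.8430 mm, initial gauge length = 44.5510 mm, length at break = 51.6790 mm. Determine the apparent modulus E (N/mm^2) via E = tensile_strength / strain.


TS = F / (w * t) = 251.1360 / (14.1240 * 1.8430) = 9.6477 N/mm^2
strain = (Lf - L0) / L0 = (51.6790 - 44.5510) / 44.5510 = 0.1600
E = TS / strain = 9.6477 / 0.1600 = 60.2998 N/mm^2


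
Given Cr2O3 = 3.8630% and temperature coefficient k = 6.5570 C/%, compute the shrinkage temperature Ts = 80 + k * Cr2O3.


Formula: Ts = 80 + k * Cr2O3
Substituting: Ts = 80 + 6.5570 * 3.8630
Result: 105.3297 C


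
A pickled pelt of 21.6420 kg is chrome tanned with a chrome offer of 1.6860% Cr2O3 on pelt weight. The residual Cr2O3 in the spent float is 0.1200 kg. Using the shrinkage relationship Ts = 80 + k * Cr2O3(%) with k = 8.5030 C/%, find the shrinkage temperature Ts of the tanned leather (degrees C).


Offered = pelt * offer_pct / 100 = 21.6420 * 1.6860 / 100 = 0.3649 kg
Uptake = offered - residual = 0.3649 - 0.1200 = 0.2449 kg
Cr2O3% on pelt = uptake / pelt * 100 = 0.2449 / 21.6420 * 100 = 1.1315 %
Ts = 80 + k * Cr2O3% = 80 + 8.5030 * 1.1315 = 89.6213 C


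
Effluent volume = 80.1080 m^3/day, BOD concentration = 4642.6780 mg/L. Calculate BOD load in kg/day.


Formula: BOD_load = volume * conc / 1000
Substituting: BOD_load = 80.1080 * 4642.6780 / 1000
Result: 371.9156 kg/day


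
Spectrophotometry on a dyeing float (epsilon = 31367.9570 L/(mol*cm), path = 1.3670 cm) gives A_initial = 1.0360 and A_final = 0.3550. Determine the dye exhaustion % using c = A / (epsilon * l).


c_initial = A_i / (epsilon * l) = 1.0360 / (31367.9570 * 1.3670) = 2.4160e-05 mol/L
c_final = A_f / (epsilon * l) = 0.3550 / (31367.9570 * 1.3670) = 8.2789e-06 mol/L
Exhaustion = (c_initial - c_final) / c_initial * 100 = (2.4160e-05 - 8.2789e-06) / 2.4160e-05 * 100 = 65.7336 %


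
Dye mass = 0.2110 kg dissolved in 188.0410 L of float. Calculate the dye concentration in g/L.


Formula: Conc = dye_mass(kg) / volume(L) * 1000
Substituting: Conc = 0.2110 / 188.0410 * 1000
Result: 1.1221 g/L


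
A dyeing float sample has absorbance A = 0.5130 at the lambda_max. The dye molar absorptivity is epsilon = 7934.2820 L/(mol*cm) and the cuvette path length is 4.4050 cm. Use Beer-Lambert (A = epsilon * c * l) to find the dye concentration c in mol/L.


Formula: c = A / (epsilon * l)
Substituting: c = 0.5130 / (7934.2820 * 4.4050)
Result: 1.4678e-05 mol/L


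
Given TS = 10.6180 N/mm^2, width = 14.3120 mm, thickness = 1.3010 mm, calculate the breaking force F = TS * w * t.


Formula: F = TS * w * t
Substituting: F = 10.6180 * 14.3120 * 1.3010
Result: 197.7062 N


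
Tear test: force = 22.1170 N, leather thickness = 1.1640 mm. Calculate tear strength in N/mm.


Formula: Tear strength = force / thickness
Substituting: Tear strength = 22.1170 / 1.1640
Result: 19.0009 N/mm


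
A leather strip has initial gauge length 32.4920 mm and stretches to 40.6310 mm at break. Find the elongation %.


Formula: Elongation = (Lf - L0) / L0 * 100
Substituting: Elongation = (40.6310 - 32.4920) / 32.4920 * 100
Result: 25.0492 %


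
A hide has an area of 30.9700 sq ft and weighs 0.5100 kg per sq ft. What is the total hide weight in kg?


Formula: Weight = area * weight_per_sqft
Substituting: Weight = 30.9700 * 0.5100
Result: 15.7947 kg


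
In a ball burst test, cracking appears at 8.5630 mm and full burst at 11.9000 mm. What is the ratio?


Formula: Ratio = crack / burst
Substituting: Ratio = 8.5630 / 11.9000
Result: 0.7196


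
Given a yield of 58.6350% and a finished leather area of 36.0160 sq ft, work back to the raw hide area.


Formula: raw = finished * 100 / yield
Substituting: raw = 36.0160 * 100 / 58.6350
Result: 61.4241 sq ft


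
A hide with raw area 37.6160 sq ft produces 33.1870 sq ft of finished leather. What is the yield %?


Formula: Yield = finished / raw * 100
Substituting: Yield = 33.1870 / 37.6160 * 100
Result: 88.2258 %


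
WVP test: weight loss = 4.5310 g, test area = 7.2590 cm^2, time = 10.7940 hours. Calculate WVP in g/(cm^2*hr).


Formula: WVP = loss / (area * time)
Substituting: WVP = 4.5310 / (7.2590 * 10.7940)
Result: 0.0578276 g/(cm^2*hr)


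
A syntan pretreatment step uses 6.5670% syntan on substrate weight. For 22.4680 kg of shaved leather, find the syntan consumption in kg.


Formula: Syntan = substrate * pct / 100
Substituting: Syntan = 22.4680 * 6.5670 / 100
Result: 1.4755 kg


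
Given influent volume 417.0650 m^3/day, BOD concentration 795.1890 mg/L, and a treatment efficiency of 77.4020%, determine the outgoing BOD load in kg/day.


Load_in = volume * conc / 1000 = 417.0650 * 795.1890 / 1000 = 331.6455 kg/day
Removed = Load_in * eff / 100 = 331.6455 * 77.4020 / 100 = 256.7003 kg/day
Load_out = Load_in - Removed = 331.6455 - 256.7003 = 74.9453 kg/day


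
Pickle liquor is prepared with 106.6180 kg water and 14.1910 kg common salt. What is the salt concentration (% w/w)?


Formula: Conc = salt / (water + salt) * 100
Substituting: Conc = 14.1910 / (106.6180 + 14.1910) * 100
Result: 11.7466 %


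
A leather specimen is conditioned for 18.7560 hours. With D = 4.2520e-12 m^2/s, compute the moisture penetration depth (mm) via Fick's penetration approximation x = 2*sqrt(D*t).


t = 18.7560 hr * 3600 = 67521.6000 s
D * t = 4.2520e-12 * 67521.6000 = 2.8710e-07
x = 2 * sqrt(D*t) = 2 * sqrt(2.8710e-07) = 0.00107164 m = 1.0716 mm


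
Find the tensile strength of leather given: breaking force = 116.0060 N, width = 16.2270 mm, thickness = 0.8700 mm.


Formula: TS = force / (width * thickness)
Substituting: TS = 116.0060 / (16.2270 * 0.8700)
Result: 8.2172 N/mm^2


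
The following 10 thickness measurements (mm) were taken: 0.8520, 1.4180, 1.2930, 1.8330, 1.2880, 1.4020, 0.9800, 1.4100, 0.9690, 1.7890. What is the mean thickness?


Formula: Average = sum / n
Substituting: Average = 13.2340 / 10
Result: 1.3234 mm


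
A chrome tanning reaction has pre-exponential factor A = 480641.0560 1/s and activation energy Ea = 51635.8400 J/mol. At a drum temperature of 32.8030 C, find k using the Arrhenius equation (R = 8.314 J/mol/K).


T_K = T_C + 273.15 = 32.8030 + 273.15 = 305.9530 K
exponent = -Ea / (R * T_K) = -51635.8400 / (8.314 * 305.9530) = -20.2996
k = A * exp(exponent) = 480641.0560 * exp(-20.2996) = 7.3424e-04 1/s


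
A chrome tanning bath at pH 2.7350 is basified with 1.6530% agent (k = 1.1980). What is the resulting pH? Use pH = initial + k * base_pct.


Formula: pH_final = pH_initial + k * base_pct
Substituting: pH_final = 2.7350 + 1.1980 * 1.6530
Result: 4.7153


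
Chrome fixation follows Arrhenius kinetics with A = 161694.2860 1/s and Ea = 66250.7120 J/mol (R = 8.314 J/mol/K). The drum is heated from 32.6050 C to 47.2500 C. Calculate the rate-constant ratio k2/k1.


T1 = 32.6050 + 273.15 = 305.7550 K; T2 = 47.2500 + 273.15 = 320.4000 K
k1 = A * exp(-Ea/(R*T1)) = 161694.2860 * exp(-66250.7120/(8.314*305.7550)) = 7.7648e-07 1/s
k2 = A * exp(-Ea/(R*T2)) = 161694.2860 * exp(-66250.7120/(8.314*320.4000)) = 2.5556e-06 1/s
k2/k1 = 2.5556e-06 / 7.7648e-07 = 3.2912


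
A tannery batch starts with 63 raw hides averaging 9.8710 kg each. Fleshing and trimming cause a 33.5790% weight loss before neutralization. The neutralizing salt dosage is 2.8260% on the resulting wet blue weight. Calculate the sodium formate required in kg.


Total_raw = N * avg_wt = 63 * 9.8710 = 621.8730 kg
Substrate = Total_raw * (1 - loss/100) = 621.8730 * (1 - 33.5790/100) = 413.0543 kg
Neutralizer = Substrate * pct / 100 = 413.0543 * 2.8260 / 100 = 11.6729 kg


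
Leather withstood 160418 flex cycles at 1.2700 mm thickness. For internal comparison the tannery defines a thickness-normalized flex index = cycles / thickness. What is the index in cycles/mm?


Formula: Index = cycles / thickness
Substituting: Index = 160418 / 1.2700
Result: 126313.3858 cycles/mm


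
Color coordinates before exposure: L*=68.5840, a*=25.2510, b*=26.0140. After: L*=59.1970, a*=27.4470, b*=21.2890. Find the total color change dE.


dL = -9.3870, da = 2.1960, db = -4.7250
dE = sqrt((-9.3870)^2 + 2.1960^2 + (-4.7250)^2) = 10.7361


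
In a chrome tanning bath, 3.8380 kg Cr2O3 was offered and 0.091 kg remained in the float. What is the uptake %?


Formula: Uptake = (offered - residual) / offered * 100
Substituting: Uptake = (3.8380 - 0.091) / 3.8380 * 100
Result: 97.6290 %


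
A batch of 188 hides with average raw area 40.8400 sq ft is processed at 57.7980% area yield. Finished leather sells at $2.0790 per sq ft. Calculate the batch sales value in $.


Raw_total = N * avg_area = 188 * 40.8400 = 7677.9200 sq ft
Finished = Raw_total * yield / 100 = 7677.9200 * 57.7980 / 100 = 4437.6842 sq ft
Value = Finished * price = 4437.6842 * 2.0790 = 9225.9455 $


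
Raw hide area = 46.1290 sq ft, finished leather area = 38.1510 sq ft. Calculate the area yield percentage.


Formula: Yield = finished / raw * 100
Substituting: Yield = 38.1510 / 46.1290 * 100
Result: 82.7050 %


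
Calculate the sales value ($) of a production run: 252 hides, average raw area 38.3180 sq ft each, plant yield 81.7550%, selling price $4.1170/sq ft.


Raw_total = N * avg_area = 252 * 38.3180 = 9656.1360 sq ft
Finished = Raw_total * yield / 100 = 9656.1360 * 81.7550 / 100 = 7894.3740 sq ft
Value = Finished * price = 7894.3740 * 4.1170 = 32501.1377 $


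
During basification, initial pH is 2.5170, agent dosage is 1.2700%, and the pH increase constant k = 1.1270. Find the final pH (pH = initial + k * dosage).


Formula: pH_final = pH_initial + k * base_pct
Substituting: pH_final = 2.5170 + 1.1270 * 1.2700
Result: 3.9483


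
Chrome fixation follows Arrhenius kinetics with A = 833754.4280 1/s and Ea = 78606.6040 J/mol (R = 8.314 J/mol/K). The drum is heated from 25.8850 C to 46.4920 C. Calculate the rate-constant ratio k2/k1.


T1 = 25.8850 + 273.15 = 299.0350 K; T2 = 46.4920 + 273.15 = 319.6420 K
k1 = A * exp(-Ea/(R*T1)) = 833754.4280 * exp(-78606.6040/(8.314*299.0350)) = 1.5479e-08 1/s
k2 = A * exp(-Ea/(R*T2)) = 833754.4280 * exp(-78606.6040/(8.314*319.6420)) = 1.1885e-07 1/s
k2/k1 = 1.1885e-07 / 1.5479e-08 = 7.6779


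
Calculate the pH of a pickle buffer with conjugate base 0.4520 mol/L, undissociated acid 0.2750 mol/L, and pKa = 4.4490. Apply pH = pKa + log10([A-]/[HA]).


ratio = [A-] / [HA] = 0.4520 / 0.2750 = 1.6436
log10(ratio) = 0.2158
pH = pKa + log10(ratio) = 4.4490 + 0.2158 = 4.6648


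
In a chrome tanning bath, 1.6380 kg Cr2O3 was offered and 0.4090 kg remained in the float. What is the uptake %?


Formula: Uptake = (offered - residual) / offered * 100
Substituting: Uptake = (1.6380 - 0.4090) / 1.6380 * 100
Result: 75.0305 %


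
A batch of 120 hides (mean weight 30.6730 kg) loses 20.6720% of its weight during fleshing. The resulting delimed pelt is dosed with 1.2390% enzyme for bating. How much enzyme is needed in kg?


Total_raw = N * avg_wt = 120 * 30.6730 = 3680.7600 kg
Substrate = Total_raw * (1 - loss/100) = 3680.7600 * (1 - 20.6720/100) = 2919.8733 kg
Enzyme = Substrate * pct / 100 = 2919.8733 * 1.2390 / 100 = 36.1772 kg


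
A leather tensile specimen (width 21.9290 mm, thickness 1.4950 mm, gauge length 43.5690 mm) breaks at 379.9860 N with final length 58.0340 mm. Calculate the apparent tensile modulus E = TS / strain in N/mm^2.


TS = F / (w * t) = 379.9860 / (21.9290 * 1.4950) = 11.5906 N/mm^2
strain = (Lf - L0) / L0 = (58.0340 - 43.5690) / 43.5690 = 0.3320
E = TS / strain = 11.5906 / 0.3320 = 34.9114 N/mm^2


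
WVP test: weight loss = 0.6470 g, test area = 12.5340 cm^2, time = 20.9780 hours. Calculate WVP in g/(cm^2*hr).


Formula: WVP = loss / (area * time)
Substituting: WVP = 0.6470 / (12.5340 * 20.9780)
Result: 0.00246065 g/(cm^2*hr)


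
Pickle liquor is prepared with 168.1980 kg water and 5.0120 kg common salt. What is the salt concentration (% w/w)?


Formula: Conc = salt / (water + salt) * 100
Substituting: Conc = 5.0120 / (168.1980 + 5.0120) * 100
Result: 2.8936 %


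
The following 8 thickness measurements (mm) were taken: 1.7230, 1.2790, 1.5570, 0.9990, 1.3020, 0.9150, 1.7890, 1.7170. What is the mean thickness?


Formula: Average = sum / n
Substituting: Average = 11.2810 / 8
Result: 1.4101 mm


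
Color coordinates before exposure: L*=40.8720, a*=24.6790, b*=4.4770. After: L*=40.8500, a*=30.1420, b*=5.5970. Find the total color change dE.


dL = -0.022, da = 5.4630, db = 1.1200
dE = sqrt((-0.022)^2 + 5.4630^2 + 1.1200^2) = 5.5767


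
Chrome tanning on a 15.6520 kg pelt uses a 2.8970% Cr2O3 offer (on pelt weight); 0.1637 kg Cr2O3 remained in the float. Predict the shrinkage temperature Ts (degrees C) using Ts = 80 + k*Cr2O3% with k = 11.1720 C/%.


Offered = pelt * offer_pct / 100 = 15.6520 * 2.8970 / 100 = 0.4534 kg
Uptake = offered - residual = 0.4534 - 0.1637 = 0.2897 kg
Cr2O3% on pelt = uptake / pelt * 100 = 0.2897 / 15.6520 * 100 = 1.8511 %
Ts = 80 + k * Cr2O3% = 80 + 11.1720 * 1.8511 = 100.6808 C


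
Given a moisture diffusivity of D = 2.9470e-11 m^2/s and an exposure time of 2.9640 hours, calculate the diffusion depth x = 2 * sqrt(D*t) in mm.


t = 2.9640 hr * 3600 = 10670.4000 s
D * t = 2.9470e-11 * 10670.4000 = 3.1446e-07
x = 2 * sqrt(D*t) = 2 * sqrt(3.1446e-07) = 0.00112153 m = 1.1215 mm


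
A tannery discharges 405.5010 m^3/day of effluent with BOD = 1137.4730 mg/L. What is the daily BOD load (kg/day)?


Formula: BOD_load = volume * conc / 1000
Substituting: BOD_load = 405.5010 * 1137.4730 / 1000
Result: 461.2464 kg/day


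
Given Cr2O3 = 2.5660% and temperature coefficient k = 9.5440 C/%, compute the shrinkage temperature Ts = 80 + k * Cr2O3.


Formula: Ts = 80 + k * Cr2O3
Substituting: Ts = 80 + 9.5440 * 2.5660
Result: 104.4899 C


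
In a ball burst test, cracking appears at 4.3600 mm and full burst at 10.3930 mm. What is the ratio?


Formula: Ratio = crack / burst
Substituting: Ratio = 4.3600 / 10.3930
Result: 0.4195


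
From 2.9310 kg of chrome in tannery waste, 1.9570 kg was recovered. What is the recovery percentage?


Formula: Recovery = recovered / input * 100
Substituting: Recovery = 1.9570 / 2.9310 * 100
Result: 66.7690 %


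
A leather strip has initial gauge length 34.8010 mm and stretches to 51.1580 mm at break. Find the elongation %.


Formula: Elongation = (Lf - L0) / L0 * 100
Substituting: Elongation = (51.1580 - 34.8010) / 34.8010 * 100
Result: 47.0015 %


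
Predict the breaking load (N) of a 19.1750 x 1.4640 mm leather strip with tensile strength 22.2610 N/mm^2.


Formula: F = TS * w * t
Substituting: F = 22.2610 * 19.1750 * 1.4640
Result: 624.9152 N


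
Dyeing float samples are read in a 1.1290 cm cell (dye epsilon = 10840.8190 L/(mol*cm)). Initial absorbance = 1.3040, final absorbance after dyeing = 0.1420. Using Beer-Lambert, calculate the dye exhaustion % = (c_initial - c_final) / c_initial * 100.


c_initial = A_i / (epsilon * l) = 1.3040 / (10840.8190 * 1.1290) = 1.0654e-04 mol/L
c_final = A_f / (epsilon * l) = 0.1420 / (10840.8190 * 1.1290) = 1.1602e-05 mol/L
Exhaustion = (c_initial - c_final) / c_initial * 100 = (1.0654e-04 - 1.1602e-05) / 1.0654e-04 * 100 = 89.1104 %


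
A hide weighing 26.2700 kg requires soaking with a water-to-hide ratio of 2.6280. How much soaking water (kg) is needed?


Formula: Water = hide_weight * ratio
Substituting: Water = 26.2700 * 2.6280
Result: 69.0376 kg


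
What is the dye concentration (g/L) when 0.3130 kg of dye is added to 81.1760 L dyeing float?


Formula: Conc = dye_mass(kg) / volume(L) * 1000
Substituting: Conc = 0.3130 / 81.1760 * 1000
Result: 3.8558 g/L


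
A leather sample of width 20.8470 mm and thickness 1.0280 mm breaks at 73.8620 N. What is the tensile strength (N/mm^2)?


Formula: TS = force / (width * thickness)
Substituting: TS = 73.8620 / (20.8470 * 1.0280)
Result: 3.4465 N/mm^2


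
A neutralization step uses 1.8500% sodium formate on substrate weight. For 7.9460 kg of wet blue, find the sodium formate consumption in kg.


Formula: Neutralizer = substrate * pct / 100
Substituting: Neutralizer = 7.9460 * 1.8500 / 100
Result: 0.1470 kg


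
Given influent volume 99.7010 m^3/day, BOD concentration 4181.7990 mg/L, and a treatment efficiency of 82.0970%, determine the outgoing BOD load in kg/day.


Load_in = volume * conc / 1000 = 99.7010 * 4181.7990 / 1000 = 416.9295 kg/day
Removed = Load_in * eff / 100 = 416.9295 * 82.0970 / 100 = 342.2866 kg/day
Load_out = Load_in - Removed = 416.9295 - 342.2866 = 74.6429 kg/day


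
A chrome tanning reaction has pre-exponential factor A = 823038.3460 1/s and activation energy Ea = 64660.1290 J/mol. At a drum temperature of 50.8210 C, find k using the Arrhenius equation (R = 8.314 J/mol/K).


T_K = T_C + 273.15 = 50.8210 + 273.15 = 323.9710 K
exponent = -Ea / (R * T_K) = -64660.1290 / (8.314 * 323.9710) = -24.0060
k = A * exp(exponent) = 823038.3460 * exp(-24.0060) = 3.0884e-05 1/s


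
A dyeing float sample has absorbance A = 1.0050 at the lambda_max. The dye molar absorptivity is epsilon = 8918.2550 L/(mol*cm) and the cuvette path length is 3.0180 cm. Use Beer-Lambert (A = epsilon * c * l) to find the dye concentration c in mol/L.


Formula: c = A / (epsilon * l)
Substituting: c = 1.0050 / (8918.2550 * 3.0180)
Result: 3.7339e-05 mol/L


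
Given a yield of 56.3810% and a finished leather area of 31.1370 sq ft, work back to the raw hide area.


Formula: raw = finished * 100 / yield
Substituting: raw = 31.1370 * 100 / 56.3810
Result: 55.2261 sq ft


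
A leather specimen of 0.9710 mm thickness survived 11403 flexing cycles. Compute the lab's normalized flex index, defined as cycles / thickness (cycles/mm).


Formula: Index = cycles / thickness
Substituting: Index = 11403 / 0.9710
Result: 11743.5633 cycles/mm


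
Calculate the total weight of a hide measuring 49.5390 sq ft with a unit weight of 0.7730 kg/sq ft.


Formula: Weight = area * weight_per_sqft
Substituting: Weight = 49.5390 * 0.7730
Result: 38.2936 kg


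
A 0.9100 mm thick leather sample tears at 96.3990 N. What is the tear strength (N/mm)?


Formula: Tear strength = force / thickness
Substituting: Tear strength = 96.3990 / 0.9100
Result: 105.9330 N/mm


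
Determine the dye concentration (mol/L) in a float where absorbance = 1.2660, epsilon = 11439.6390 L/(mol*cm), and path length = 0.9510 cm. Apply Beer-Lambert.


Formula: c = A / (epsilon * l)
Substituting: c = 1.2660 / (11439.6390 * 0.9510)
Result: 1.1637e-04 mol/L


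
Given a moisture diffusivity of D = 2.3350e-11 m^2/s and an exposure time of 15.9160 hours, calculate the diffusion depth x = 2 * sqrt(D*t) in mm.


t = 15.9160 hr * 3600 = 57297.6000 s
D * t = 2.3350e-11 * 57297.6000 = 1.3379e-06
x = 2 * sqrt(D*t) = 2 * sqrt(1.3379e-06) = 0.00231335 m = 2.3134 mm


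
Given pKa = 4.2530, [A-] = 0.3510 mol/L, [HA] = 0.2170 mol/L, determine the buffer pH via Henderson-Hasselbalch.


ratio = [A-] / [HA] = 0.3510 / 0.2170 = 1.6175
log10(ratio) = 0.2088
pH = pKa + log10(ratio) = 4.2530 + 0.2088 = 4.4618


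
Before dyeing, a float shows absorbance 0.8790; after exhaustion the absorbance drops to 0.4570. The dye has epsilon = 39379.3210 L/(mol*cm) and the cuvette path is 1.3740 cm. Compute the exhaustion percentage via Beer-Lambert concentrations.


c_initial = A_i / (epsilon * l) = 0.8790 / (39379.3210 * 1.3740) = 1.6246e-05 mol/L
c_final = A_f / (epsilon * l) = 0.4570 / (39379.3210 * 1.3740) = 8.4462e-06 mol/L
Exhaustion = (c_initial - c_final) / c_initial * 100 = (1.6246e-05 - 8.4462e-06) / 1.6246e-05 * 100 = 48.0091 %


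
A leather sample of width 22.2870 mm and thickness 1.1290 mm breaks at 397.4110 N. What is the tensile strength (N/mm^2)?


Formula: TS = force / (width * thickness)
Substituting: TS = 397.4110 / (22.2870 * 1.1290)
Result: 15.7941 N/mm^2


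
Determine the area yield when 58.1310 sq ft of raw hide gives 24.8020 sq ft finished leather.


Formula: Yield = finished / raw * 100
Substituting: Yield = 24.8020 / 58.1310 * 100
Result: 42.6657 %


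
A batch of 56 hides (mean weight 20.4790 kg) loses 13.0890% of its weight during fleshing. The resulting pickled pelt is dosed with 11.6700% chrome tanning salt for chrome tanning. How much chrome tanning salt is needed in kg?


Total_raw = N * avg_wt = 56 * 20.4790 = 1146.8240 kg
Substrate = Total_raw * (1 - loss/100) = 1146.8240 * (1 - 13.0890/100) = 996.7162 kg
Chrome = Substrate * pct / 100 = 996.7162 * 11.6700 / 100 = 116.3168 kg


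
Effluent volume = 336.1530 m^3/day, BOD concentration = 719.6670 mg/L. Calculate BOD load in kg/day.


Formula: BOD_load = volume * conc / 1000
Substituting: BOD_load = 336.1530 * 719.6670 / 1000
Result: 241.9182 kg/day


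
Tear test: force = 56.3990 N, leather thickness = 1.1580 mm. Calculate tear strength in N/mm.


Formula: Tear strength = force / thickness
Substituting: Tear strength = 56.3990 / 1.1580
Result: 48.7038 N/mm


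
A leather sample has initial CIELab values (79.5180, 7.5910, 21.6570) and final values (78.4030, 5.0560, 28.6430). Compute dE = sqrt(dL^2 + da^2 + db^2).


dL = -1.1150, da = -2.5350, db = 6.9860
dE = sqrt((-1.1150)^2 + (-2.5350)^2 + 6.9860^2) = 7.5149


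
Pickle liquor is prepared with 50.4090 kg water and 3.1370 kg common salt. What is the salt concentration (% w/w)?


Formula: Conc = salt / (water + salt) * 100
Substituting: Conc = 3.1370 / (50.4090 + 3.1370) * 100
Result: 5.8585 %


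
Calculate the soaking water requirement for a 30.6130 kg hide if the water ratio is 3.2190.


Formula: Water = hide_weight * ratio
Substituting: Water = 30.6130 * 3.2190
Result: 98.5432 kg


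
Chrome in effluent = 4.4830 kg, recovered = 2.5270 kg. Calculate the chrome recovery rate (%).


Formula: Recovery = recovered / input * 100
Substituting: Recovery = 2.5270 / 4.4830 * 100
Result: 56.3685 %


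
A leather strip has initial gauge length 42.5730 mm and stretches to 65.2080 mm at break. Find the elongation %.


Formula: Elongation = (Lf - L0) / L0 * 100
Substituting: Elongation = (65.2080 - 42.5730) / 42.5730 * 100
Result: 53.1675 %


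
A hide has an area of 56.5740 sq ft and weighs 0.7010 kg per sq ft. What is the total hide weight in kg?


Formula: Weight = area * weight_per_sqft
Substituting: Weight = 56.5740 * 0.7010
Result: 39.6584 kg


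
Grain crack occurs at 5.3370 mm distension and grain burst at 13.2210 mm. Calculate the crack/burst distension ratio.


Formula: Ratio = crack / burst
Substituting: Ratio = 5.3370 / 13.2210
Result: 0.4037


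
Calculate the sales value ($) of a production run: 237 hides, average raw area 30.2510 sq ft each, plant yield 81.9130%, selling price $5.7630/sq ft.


Raw_total = N * avg_area = 237 * 30.2510 = 7169.4870 sq ft
Finished = Raw_total * yield / 100 = 7169.4870 * 81.9130 / 100 = 5872.7419 sq ft
Value = Finished * price = 5872.7419 * 5.7630 = 33844.6115 $


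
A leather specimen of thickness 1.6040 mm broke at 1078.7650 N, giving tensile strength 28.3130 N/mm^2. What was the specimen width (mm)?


Formula: w = F / (TS * t)
Substituting: w = 1078.7650 / (28.3130 * 1.6040)
Result: 23.7540 mm


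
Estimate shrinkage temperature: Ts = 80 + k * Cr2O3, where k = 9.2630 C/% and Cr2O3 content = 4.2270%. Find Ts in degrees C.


Formula: Ts = 80 + k * Cr2O3
Substituting: Ts = 80 + 9.2630 * 4.2270
Result: 119.1547 C


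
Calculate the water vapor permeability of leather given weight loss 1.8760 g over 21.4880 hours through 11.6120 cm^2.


Formula: WVP = loss / (area * time)
Substituting: WVP = 1.8760 / (11.6120 * 21.4880)
Result: 0.00751848 g/(cm^2*hr)


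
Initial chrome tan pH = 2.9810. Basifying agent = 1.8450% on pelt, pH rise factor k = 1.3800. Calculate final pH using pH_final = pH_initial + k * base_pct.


Formula: pH_final = pH_initial + k * base_pct
Substituting: pH_final = 2.9810 + 1.3800 * 1.8450
Result: 5.5271


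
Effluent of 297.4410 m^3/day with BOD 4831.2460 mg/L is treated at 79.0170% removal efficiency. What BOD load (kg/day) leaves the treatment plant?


Load_in = volume * conc / 1000 = 297.4410 * 4831.2460 / 1000 = 1437.0106 kg/day
Removed = Load_in * eff / 100 = 1437.0106 * 79.0170 / 100 = 1135.4827 kg/day
Load_out = Load_in - Removed = 1437.0106 - 1135.4827 = 301.5279 kg/day


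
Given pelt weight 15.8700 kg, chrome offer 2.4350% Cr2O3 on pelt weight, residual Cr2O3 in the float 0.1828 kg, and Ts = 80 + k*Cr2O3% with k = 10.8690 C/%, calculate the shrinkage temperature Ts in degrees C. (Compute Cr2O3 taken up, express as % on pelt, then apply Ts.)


Offered = pelt * offer_pct / 100 = 15.8700 * 2.4350 / 100 = 0.3864 kg
Uptake = offered - residual = 0.3864 - 0.1828 = 0.2036 kg
Cr2O3% on pelt = uptake / pelt * 100 = 0.2036 / 15.8700 * 100 = 1.2831 %
Ts = 80 + k * Cr2O3% = 80 + 10.8690 * 1.2831 = 93.9465 C


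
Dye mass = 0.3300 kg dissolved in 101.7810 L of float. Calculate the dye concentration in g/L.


Formula: Conc = dye_mass(kg) / volume(L) * 1000
Substituting: Conc = 0.3300 / 101.7810 * 1000
Result: 3.2423 g/L


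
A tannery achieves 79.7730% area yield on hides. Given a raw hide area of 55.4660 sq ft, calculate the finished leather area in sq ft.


Formula: finished = raw * yield / 100
Substituting: finished = 55.4660 * 79.7730 / 100
Result: 44.2469 sq ft


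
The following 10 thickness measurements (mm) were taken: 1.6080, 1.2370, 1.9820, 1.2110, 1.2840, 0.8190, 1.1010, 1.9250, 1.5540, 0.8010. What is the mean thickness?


Formula: Average = sum / n
Substituting: Average = 13.5220 / 10
Result: 1.3522 mm
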